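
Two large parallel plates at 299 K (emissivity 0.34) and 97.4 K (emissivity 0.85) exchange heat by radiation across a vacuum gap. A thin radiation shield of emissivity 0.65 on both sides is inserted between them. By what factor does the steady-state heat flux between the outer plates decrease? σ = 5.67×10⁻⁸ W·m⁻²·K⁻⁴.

Without shield: q₀ = σΔ(T⁴)/(1/ε₁+1/ε₂−1) with denominator 3.118.
With shield the two gaps are in series; the resistances add: (1/ε₁+1/ε_s−1)+(1/ε_s+1/ε₂−1) = 3.480+1.715 = 5.195.
Heat-flux ratio q₀/q = 5.195/3.118.

factor ≈ 1.67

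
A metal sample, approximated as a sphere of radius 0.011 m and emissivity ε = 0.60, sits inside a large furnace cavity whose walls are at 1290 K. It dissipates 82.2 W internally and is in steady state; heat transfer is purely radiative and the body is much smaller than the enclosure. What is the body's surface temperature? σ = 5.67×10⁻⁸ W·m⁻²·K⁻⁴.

T ≈ 1440 K

For a small grey body in a large enclosure, net radiated power = εσA(T⁴ − T_w⁴).
Steady state: P = εσA(T⁴ − T_w⁴) with A = 4πr² = 0.001521 m².
T⁴ = P/(εσA) + T_w⁴ = 82.2/(0.60·5.67×10⁻⁸·0.001521) + (1290)⁴
    = 1.589×10¹² + 2.769×10¹² = 4.358×10¹² K⁴.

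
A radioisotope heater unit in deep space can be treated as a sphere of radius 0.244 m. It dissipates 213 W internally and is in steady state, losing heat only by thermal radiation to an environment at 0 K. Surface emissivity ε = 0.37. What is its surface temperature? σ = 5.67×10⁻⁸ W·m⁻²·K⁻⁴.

T ≈ 341 K

Steady state: internal power = radiated power, P = εσA T⁴.
Radiating area A = 4πr² = 0.7482 m².
T⁴ = P/(εσA) = 213/(0.37·5.67×10⁻⁸·0.7482) = 1.357×10¹⁰ K⁴.
T = (1.357×10¹⁰)^(1/4).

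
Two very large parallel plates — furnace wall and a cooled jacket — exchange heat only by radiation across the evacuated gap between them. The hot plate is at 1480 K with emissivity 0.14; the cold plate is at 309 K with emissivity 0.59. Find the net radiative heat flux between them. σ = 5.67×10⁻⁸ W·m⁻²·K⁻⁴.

q ≈ 34600 W/m²

For two infinite grey parallel plates, q = σ(T₁⁴ − T₂⁴)/(1/ε₁ + 1/ε₂ − 1).
T₁⁴ − T₂⁴ = 4.798×10¹² − 9.117×10⁹ = 4.789×10¹² K⁴.
1/ε₁ + 1/ε₂ − 1 = 7.143 + 1.695 − 1 = 7.838.
q = 5.67×10⁻⁸ × 4.789×10¹² / 7.838.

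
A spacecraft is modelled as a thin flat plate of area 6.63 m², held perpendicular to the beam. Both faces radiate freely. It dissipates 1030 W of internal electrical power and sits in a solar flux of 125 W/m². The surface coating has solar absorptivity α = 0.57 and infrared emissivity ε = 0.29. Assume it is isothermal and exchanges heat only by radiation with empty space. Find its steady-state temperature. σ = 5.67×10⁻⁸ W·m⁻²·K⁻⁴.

At steady state, absorbed solar power + internal power = radiated power.
Absorbed: α·S·A_cross = 0.57·125·6.630 = 472.4 W (cross-section A).
Total input = 472.4 + 1030 = 1502 W.
Radiated: εσ·A_surf·T⁴ with A_surf = 2A = 13.26 m².
T⁴ = 1502/(0.29·5.67×10⁻⁸·13.26) = 6.891×10⁹ K⁴.

T ≈ 288 K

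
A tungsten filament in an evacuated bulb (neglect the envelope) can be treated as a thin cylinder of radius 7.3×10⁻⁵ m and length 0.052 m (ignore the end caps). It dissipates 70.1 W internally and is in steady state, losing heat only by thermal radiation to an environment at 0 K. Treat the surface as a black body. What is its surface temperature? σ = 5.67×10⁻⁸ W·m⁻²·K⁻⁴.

T ≈ 2680 K

Steady state: internal power = radiated power, P = εσA T⁴.
Radiating area A = 2πrL = 2.385×10⁻⁵ m².
T⁴ = P/(εσA) = 70.1/(1.0·5.67×10⁻⁸·2.385×10⁻⁵) = 5.184×10¹³ K⁴.
T = (5.184×10¹³)^(1/4).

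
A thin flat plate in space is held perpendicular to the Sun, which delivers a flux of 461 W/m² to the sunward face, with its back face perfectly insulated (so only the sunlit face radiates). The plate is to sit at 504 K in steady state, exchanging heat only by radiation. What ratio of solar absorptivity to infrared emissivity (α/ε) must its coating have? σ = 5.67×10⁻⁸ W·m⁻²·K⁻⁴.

Balance: αS·A = εσ·1A·T⁴ ⇒ α/ε = σT⁴/S.
α/ε = 5.67×10⁻⁸·(504)⁴/461 = 5.67×10⁻⁸·6.452×10¹⁰/461.

α/ε ≈ 7.94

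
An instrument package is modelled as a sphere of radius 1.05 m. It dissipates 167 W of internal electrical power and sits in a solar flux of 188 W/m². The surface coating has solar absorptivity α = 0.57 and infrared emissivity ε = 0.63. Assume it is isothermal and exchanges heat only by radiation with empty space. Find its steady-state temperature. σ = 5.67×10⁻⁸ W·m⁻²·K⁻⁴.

At steady state, absorbed solar power + internal power = radiated power.
Absorbed: α·S·A_cross = 0.57·188·3.464 = 371.2 W (cross-section πr²).
Total input = 371.2 + 167 = 538.2 W.
Radiated: εσ·A_surf·T⁴ with A_surf = 4πr² = 13.85 m².
T⁴ = 538.2/(0.63·5.67×10⁻⁸·13.85) = 1.087×10⁹ K⁴.

T ≈ 182 K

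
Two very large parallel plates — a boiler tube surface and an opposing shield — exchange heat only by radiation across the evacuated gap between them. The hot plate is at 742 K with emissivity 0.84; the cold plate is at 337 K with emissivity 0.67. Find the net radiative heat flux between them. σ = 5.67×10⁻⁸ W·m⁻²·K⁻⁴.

q ≈ 9780 W/m²

For two infinite grey parallel plates, q = σ(T₁⁴ − T₂⁴)/(1/ε₁ + 1/ε₂ − 1).
T₁⁴ − T₂⁴ = 3.031×10¹¹ − 1.290×10¹⁰ = 2.902×10¹¹ K⁴.
1/ε₁ + 1/ε₂ − 1 = 1.190 + 1.493 − 1 = 1.683.
q = 5.67×10⁻⁸ × 2.902×10¹¹ / 1.683.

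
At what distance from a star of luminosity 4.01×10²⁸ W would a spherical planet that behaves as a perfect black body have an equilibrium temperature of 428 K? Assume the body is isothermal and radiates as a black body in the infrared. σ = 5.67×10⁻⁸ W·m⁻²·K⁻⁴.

For an isothermal black-emitting sphere, (1−a)S·πr² = σ·4πr²·T⁴ ⇒ S = 4σT⁴/(1−a).
S = 4·5.67×10⁻⁸·(428)⁴/1.00 = 7611 W/m².
Flux falls as S = L/(4πd²), so d = √(L/(4πS)) = √(4.01×10²⁸/(4π·7611)).

d ≈ 6.48×10¹¹ m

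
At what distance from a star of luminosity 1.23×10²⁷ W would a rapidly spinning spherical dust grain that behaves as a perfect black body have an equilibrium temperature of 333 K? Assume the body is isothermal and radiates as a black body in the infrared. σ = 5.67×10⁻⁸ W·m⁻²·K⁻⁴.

d ≈ 1.87×10¹¹ m

For an isothermal black-emitting sphere, (1−a)S·πr² = σ·4πr²·T⁴ ⇒ S = 4σT⁴/(1−a).
S = 4·5.67×10⁻⁸·(333)⁴/1.00 = 2789 W/m².
Flux falls as S = L/(4πd²), so d = √(L/(4πS)) = √(1.23×10²⁷/(4π·2789)).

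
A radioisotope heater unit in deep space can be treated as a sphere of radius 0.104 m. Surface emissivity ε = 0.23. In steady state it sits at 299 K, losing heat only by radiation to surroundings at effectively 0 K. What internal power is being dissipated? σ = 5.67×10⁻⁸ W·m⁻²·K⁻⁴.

P ≈ 14.2 W

Steady state: P = εσA T⁴.
A = 4πr² = 0.1359 m²; T⁴ = (299)⁴ = 7.993×10⁹ K⁴.
P = 0.23 × 5.67×10⁻⁸ × 0.1359 × 7.993×10⁹.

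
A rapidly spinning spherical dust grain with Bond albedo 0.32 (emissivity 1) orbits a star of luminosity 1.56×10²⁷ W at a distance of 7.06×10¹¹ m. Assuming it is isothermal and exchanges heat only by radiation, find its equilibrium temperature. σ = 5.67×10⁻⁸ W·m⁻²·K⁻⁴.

T ≈ 165 K

First find the stellar flux at distance d: S = L/(4πd²) = 1.56×10²⁷/(4π·(7.06×10¹¹)²) = 249.1 W/m².
For an isothermal sphere, absorbed (1−a)S·πr² = emitted σ·4πr²·T⁴, so T⁴ = (1−a)S/(4σ).
T⁴ = 0.680·249.1/(4·5.67×10⁻⁸) = 7.467×10⁸ K⁴.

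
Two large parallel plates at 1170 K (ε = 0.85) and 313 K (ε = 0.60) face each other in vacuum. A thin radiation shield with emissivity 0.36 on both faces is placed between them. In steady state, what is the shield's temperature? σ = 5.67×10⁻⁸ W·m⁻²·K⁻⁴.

In steady state the net flux on the hot side equals that on the cold side.
σ(T₁⁴−T_s⁴)/D₁ = σ(T_s⁴−T₂⁴)/D₂, with D₁ = 1/ε₁+1/ε_s−1 = 2.954, D₂ = 1/ε_s+1/ε₂−1 = 3.444.
Solve for T_s⁴: T_s⁴ = (D₂·T₁⁴ + D₁·T₂⁴)/(D₁+D₂) = 1.013×10¹² K⁴.

T_s ≈ 1000 K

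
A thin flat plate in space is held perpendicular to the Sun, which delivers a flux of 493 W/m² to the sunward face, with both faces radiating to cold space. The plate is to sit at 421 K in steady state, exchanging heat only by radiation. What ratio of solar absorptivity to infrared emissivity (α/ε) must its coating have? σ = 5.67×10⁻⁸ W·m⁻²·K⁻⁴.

Balance: αS·A = εσ·2A·T⁴ ⇒ α/ε = 2σT⁴/S.
α/ε = 2·5.67×10⁻⁸·(421)⁴/493 = 2·5.67×10⁻⁸·3.141×10¹⁰/493.

α/ε ≈ 7.23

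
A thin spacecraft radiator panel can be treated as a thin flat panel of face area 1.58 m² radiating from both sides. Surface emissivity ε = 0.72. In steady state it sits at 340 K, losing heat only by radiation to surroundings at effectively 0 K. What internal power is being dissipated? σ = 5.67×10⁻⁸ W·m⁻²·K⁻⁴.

P ≈ 1720 W

Steady state: P = εσA T⁴.
A = 2·1.58 = 3.160 m²; T⁴ = (340)⁴ = 1.336×10¹⁰ K⁴.
P = 0.72 × 5.67×10⁻⁸ × 3.160 × 1.336×10¹⁰.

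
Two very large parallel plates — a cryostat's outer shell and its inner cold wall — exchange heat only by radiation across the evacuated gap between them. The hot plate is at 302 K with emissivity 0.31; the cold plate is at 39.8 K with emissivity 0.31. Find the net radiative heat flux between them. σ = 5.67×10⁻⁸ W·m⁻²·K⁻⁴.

q ≈ 86.5 W/m²

For two infinite grey parallel plates, q = σ(T₁⁴ − T₂⁴)/(1/ε₁ + 1/ε₂ − 1).
T₁⁴ − T₂⁴ = 8.318×10⁹ − 2.509×10⁶ = 8.316×10⁹ K⁴.
1/ε₁ + 1/ε₂ − 1 = 3.226 + 3.226 − 1 = 5.452.
q = 5.67×10⁻⁸ × 8.316×10⁹ / 5.452.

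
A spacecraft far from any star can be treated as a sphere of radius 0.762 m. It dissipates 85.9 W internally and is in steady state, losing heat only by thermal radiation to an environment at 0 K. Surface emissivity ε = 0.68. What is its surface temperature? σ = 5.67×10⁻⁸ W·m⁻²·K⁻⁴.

Steady state: internal power = radiated power, P = εσA T⁴.
Radiating area A = 4πr² = 7.297 m².
T⁴ = P/(εσA) = 85.9/(0.68·5.67×10⁻⁸·7.297) = 3.053×10⁸ K⁴.
T = (3.053×10⁸)^(1/4).

T ≈ 132 K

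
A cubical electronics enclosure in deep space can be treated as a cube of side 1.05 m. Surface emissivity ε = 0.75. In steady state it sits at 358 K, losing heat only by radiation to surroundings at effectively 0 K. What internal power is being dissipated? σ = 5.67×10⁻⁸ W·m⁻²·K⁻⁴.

P ≈ 4620 W

Steady state: P = εσA T⁴.
A = 6L² = 6.615 m²; T⁴ = (358)⁴ = 1.643×10¹⁰ K⁴.
P = 0.75 × 5.67×10⁻⁸ × 6.615 × 1.643×10¹⁰.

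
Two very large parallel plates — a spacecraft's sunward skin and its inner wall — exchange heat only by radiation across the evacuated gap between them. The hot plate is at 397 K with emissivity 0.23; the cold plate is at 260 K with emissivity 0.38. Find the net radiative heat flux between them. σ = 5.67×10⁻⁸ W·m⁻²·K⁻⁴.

q ≈ 192 W/m²

For two infinite grey parallel plates, q = σ(T₁⁴ − T₂⁴)/(1/ε₁ + 1/ε₂ − 1).
T₁⁴ − T₂⁴ = 2.484×10¹⁰ − 4.570×10⁹ = 2.027×10¹⁰ K⁴.
1/ε₁ + 1/ε₂ − 1 = 4.348 + 2.632 − 1 = 5.979.
q = 5.67×10⁻⁸ × 2.027×10¹⁰ / 5.979.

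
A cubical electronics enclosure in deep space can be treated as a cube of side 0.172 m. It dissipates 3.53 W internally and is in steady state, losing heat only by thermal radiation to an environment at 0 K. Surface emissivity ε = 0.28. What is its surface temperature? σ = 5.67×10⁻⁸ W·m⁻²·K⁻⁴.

T ≈ 188 K

Steady state: internal power = radiated power, P = εσA T⁴.
Radiating area A = 6L² = 0.1775 m².
T⁴ = P/(εσA) = 3.53/(0.28·5.67×10⁻⁸·0.1775) = 1.253×10⁹ K⁴.
T = (1.253×10⁹)^(1/4).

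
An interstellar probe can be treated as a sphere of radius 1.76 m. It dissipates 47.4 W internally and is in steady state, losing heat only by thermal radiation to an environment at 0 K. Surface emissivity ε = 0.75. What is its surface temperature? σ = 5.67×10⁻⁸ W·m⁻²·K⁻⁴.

Steady state: internal power = radiated power, P = εσA T⁴.
Radiating area A = 4πr² = 38.93 m².
T⁴ = P/(εσA) = 47.4/(0.75·5.67×10⁻⁸·38.93) = 2.864×10⁷ K⁴.
T = (2.864×10⁷)^(1/4).

T ≈ 73.2 K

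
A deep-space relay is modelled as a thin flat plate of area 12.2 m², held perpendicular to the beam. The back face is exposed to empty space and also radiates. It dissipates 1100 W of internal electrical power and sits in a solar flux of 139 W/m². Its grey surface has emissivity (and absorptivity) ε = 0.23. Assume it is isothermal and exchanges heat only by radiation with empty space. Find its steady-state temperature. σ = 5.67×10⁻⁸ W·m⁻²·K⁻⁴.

At steady state, absorbed solar power + internal power = radiated power.
Absorbed: α·S·A_cross = 0.23·139·12.20 = 390.0 W (cross-section A).
Total input = 390.0 + 1100 = 1490 W.
Radiated: εσ·A_surf·T⁴ with A_surf = 2A = 24.40 m².
T⁴ = 1490/(0.23·5.67×10⁻⁸·24.40) = 4.683×10⁹ K⁴.

T ≈ 262 K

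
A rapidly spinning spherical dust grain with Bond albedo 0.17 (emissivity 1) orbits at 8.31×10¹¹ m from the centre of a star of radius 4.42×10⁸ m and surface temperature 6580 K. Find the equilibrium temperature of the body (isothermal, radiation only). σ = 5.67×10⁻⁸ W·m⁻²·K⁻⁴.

T ≈ 102 K

The star's surface emits σT_*⁴; at distance d the flux is S = σT_*⁴(R_*/d)².
S = 5.67×10⁻⁸·(6580)⁴·(4.42×10⁸/8.31×10¹¹)² = 30.07 W/m².
For an isothermal sphere T⁴ = (1−a)S/(4σ) = 1.100×10⁸ K⁴.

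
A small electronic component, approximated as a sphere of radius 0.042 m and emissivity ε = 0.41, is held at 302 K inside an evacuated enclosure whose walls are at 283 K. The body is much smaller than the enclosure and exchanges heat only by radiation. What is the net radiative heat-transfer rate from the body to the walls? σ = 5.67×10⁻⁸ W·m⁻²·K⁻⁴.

For a small grey body in a large enclosure: P_net = εσA(T_body⁴ − T_wall⁴).
A = 4πr² = 0.02217 m²; T_body⁴ − T_wall⁴ = 8.318×10⁹ − 6.414×10⁹ = 1.904×10⁹ K⁴.
|P_net| = 0.41·5.67×10⁻⁸·0.02217·1.904×10⁹.

P_net ≈ 0.981 W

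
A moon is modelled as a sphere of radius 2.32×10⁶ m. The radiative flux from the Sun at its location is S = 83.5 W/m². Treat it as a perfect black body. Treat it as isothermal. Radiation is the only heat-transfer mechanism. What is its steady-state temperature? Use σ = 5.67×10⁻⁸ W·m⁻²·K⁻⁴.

At equilibrium, absorbed power = emitted power.
Absorbing cross-section = πr² = 1.691×10¹³ m²; emitting surface = 4πr² = 6.764×10¹³ m² (ratio 4).
S·A_cross = εσ·A_surf·T⁴  ⇒  T⁴ = S/(4σ).
T⁴ = 1.00·83.5/(4·5.67×10⁻⁸) = 3.682×10⁸ K⁴.
T = (3.682×10⁸)^(1/4).

T ≈ 139 K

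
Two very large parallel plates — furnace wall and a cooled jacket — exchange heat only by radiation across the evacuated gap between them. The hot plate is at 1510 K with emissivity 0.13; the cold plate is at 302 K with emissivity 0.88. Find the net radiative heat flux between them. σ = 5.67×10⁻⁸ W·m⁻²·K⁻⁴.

q ≈ 37600 W/m²

For two infinite grey parallel plates, q = σ(T₁⁴ − T₂⁴)/(1/ε₁ + 1/ε₂ − 1).
T₁⁴ − T₂⁴ = 5.199×10¹² − 8.318×10⁹ = 5.191×10¹² K⁴.
1/ε₁ + 1/ε₂ − 1 = 7.692 + 1.136 − 1 = 7.829.
q = 5.67×10⁻⁸ × 5.191×10¹² / 7.829.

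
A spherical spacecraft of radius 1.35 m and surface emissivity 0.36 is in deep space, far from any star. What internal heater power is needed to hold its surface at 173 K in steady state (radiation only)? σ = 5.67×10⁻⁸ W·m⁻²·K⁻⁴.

P ≈ 419 W

P = εσ·4πr²·T⁴.
4πr² = 22.90 m²; T⁴ = 8.957×10⁸ K⁴.
P = 0.36·5.67×10⁻⁸·22.90·8.957×10⁸.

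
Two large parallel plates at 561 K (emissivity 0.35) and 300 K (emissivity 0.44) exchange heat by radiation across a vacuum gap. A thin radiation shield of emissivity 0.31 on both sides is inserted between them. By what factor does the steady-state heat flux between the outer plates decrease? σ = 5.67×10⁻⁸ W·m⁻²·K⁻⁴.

factor ≈ 2.32

Without shield: q₀ = σΔ(T⁴)/(1/ε₁+1/ε₂−1) with denominator 4.130.
With shield the two gaps are in series; the resistances add: (1/ε₁+1/ε_s−1)+(1/ε_s+1/ε₂−1) = 5.083+4.499 = 9.581.
Heat-flux ratio q₀/q = 9.581/4.130.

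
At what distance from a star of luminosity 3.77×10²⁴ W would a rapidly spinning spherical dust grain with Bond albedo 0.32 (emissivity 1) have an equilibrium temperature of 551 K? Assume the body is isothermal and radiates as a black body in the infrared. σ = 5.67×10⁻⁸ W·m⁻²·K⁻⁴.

For an isothermal black-emitting sphere, (1−a)S·πr² = σ·4πr²·T⁴ ⇒ S = 4σT⁴/(1−a).
S = 4·5.67×10⁻⁸·(551)⁴/0.680 = 30740 W/m².
Flux falls as S = L/(4πd²), so d = √(L/(4πS)) = √(3.77×10²⁴/(4π·30740)).

d ≈ 3.12×10⁹ m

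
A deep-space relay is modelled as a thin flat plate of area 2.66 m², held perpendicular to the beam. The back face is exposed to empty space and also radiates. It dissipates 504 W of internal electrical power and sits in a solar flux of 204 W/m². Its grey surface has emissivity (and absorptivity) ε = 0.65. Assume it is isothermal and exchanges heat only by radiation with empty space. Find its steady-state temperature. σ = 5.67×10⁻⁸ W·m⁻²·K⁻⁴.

T ≈ 257 K

At steady state, absorbed solar power + internal power = radiated power.
Absorbed: α·S·A_cross = 0.65·204·2.660 = 352.7 W (cross-section A).
Total input = 352.7 + 504 = 856.7 W.
Radiated: εσ·A_surf·T⁴ with A_surf = 2A = 5.320 m².
T⁴ = 856.7/(0.65·5.67×10⁻⁸·5.320) = 4.369×10⁹ K⁴.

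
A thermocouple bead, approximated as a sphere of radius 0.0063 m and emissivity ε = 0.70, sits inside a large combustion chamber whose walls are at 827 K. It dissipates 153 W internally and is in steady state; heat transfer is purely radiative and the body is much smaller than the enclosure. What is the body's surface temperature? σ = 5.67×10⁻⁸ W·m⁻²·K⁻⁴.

T ≈ 1690 K

For a small grey body in a large enclosure, net radiated power = εσA(T⁴ − T_w⁴).
Steady state: P = εσA(T⁴ − T_w⁴) with A = 4πr² = 4.988×10⁻⁴ m².
T⁴ = P/(εσA) + T_w⁴ = 153/(0.70·5.67×10⁻⁸·4.988×10⁻⁴) + (827)⁴
    = 7.729×10¹² + 4.678×10¹¹ = 8.197×10¹² K⁴.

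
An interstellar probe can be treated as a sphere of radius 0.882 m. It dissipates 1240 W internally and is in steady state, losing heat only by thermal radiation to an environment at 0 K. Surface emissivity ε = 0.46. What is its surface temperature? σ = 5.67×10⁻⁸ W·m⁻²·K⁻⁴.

Steady state: internal power = radiated power, P = εσA T⁴.
Radiating area A = 4πr² = 9.776 m².
T⁴ = P/(εσA) = 1240/(0.46·5.67×10⁻⁸·9.776) = 4.863×10⁹ K⁴.
T = (4.863×10⁹)^(1/4).

T ≈ 264 K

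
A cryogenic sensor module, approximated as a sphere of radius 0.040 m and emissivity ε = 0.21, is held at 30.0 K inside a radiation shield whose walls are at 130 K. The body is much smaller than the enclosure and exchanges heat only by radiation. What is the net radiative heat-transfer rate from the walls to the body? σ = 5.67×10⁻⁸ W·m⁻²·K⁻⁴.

P_net ≈ 0.0682 W

For a small grey body in a large enclosure: P_net = εσA(T_body⁴ − T_wall⁴).
A = 4πr² = 0.02011 m²; T_body⁴ − T_wall⁴ = 8.100×10⁵ − 2.856×10⁸ = -2.848×10⁸ K⁴.
|P_net| = 0.21·5.67×10⁻⁸·0.02011·2.848×10⁸.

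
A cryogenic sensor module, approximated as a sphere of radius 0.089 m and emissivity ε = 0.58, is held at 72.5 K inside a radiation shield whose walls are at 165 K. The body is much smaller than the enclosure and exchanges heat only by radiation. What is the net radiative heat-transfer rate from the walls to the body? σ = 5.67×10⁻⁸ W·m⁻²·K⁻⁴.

For a small grey body in a large enclosure: P_net = εσA(T_body⁴ − T_wall⁴).
A = 4πr² = 0.09954 m²; T_body⁴ − T_wall⁴ = 2.763×10⁷ − 7.412×10⁸ = -7.136×10⁸ K⁴.
|P_net| = 0.58·5.67×10⁻⁸·0.09954·7.136×10⁸.

P_net ≈ 2.34 W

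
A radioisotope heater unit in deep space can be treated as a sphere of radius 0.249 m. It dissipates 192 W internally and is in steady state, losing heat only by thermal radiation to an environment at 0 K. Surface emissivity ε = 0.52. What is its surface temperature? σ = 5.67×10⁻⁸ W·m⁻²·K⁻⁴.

T ≈ 302 K

Steady state: internal power = radiated power, P = εσA T⁴.
Radiating area A = 4πr² = 0.7791 m².
T⁴ = P/(εσA) = 192/(0.52·5.67×10⁻⁸·0.7791) = 8.358×10⁹ K⁴.
T = (8.358×10⁹)^(1/4).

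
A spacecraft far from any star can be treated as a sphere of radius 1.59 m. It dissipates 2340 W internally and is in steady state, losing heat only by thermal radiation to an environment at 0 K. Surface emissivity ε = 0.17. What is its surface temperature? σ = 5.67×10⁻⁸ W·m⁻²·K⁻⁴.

Steady state: internal power = radiated power, P = εσA T⁴.
Radiating area A = 4πr² = 31.77 m².
T⁴ = P/(εσA) = 2340/(0.17·5.67×10⁻⁸·31.77) = 7.642×10⁹ K⁴.
T = (7.642×10⁹)^(1/4).

T ≈ 296 K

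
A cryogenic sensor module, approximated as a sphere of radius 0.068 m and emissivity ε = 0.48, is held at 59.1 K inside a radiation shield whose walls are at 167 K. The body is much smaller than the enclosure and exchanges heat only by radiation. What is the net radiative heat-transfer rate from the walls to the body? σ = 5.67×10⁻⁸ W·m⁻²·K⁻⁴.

P_net ≈ 1.21 W

For a small grey body in a large enclosure: P_net = εσA(T_body⁴ − T_wall⁴).
A = 4πr² = 0.05811 m²; T_body⁴ − T_wall⁴ = 1.220×10⁷ − 7.778×10⁸ = -7.656×10⁸ K⁴.
|P_net| = 0.48·5.67×10⁻⁸·0.05811·7.656×10⁸.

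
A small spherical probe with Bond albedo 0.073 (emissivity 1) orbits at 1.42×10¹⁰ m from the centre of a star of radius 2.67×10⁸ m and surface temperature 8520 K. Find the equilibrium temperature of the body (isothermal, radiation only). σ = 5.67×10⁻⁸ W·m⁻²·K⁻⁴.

T ≈ 811 K

The star's surface emits σT_*⁴; at distance d the flux is S = σT_*⁴(R_*/d)².
S = 5.67×10⁻⁸·(8520)⁴·(2.67×10⁸/1.42×10¹⁰)² = 1.056×10⁵ W/m².
For an isothermal sphere T⁴ = (1−a)S/(4σ) = 4.317×10¹¹ K⁴.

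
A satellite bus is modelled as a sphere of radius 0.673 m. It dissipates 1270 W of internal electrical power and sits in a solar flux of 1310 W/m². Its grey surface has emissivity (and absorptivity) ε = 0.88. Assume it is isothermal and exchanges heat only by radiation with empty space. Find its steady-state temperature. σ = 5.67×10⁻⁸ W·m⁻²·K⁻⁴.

At steady state, absorbed solar power + internal power = radiated power.
Absorbed: α·S·A_cross = 0.88·1310·1.423 = 1640 W (cross-section πr²).
Total input = 1640 + 1270 = 2910 W.
Radiated: εσ·A_surf·T⁴ with A_surf = 4πr² = 5.692 m².
T⁴ = 2910/(0.88·5.67×10⁻⁸·5.692) = 1.025×10¹⁰ K⁴.

T ≈ 318 K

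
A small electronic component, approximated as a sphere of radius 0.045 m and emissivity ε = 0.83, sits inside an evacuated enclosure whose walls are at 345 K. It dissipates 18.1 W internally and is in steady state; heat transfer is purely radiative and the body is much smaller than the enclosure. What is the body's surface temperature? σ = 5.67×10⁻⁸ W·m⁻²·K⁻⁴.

T ≈ 414 K

For a small grey body in a large enclosure, net radiated power = εσA(T⁴ − T_w⁴).
Steady state: P = εσA(T⁴ − T_w⁴) with A = 4πr² = 0.02545 m².
T⁴ = P/(εσA) + T_w⁴ = 18.1/(0.83·5.67×10⁻⁸·0.02545) + (345)⁴
    = 1.511×10¹⁰ + 1.417×10¹⁰ = 2.928×10¹⁰ K⁴.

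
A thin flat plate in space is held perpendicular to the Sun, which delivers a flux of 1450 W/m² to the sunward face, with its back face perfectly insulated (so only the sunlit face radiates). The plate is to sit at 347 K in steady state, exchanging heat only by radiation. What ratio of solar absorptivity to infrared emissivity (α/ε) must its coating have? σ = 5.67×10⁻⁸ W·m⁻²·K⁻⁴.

Balance: αS·A = εσ·1A·T⁴ ⇒ α/ε = σT⁴/S.
α/ε = 5.67×10⁻⁸·(347)⁴/1450 = 5.67×10⁻⁸·1.450×10¹⁰/1450.

α/ε ≈ 0.567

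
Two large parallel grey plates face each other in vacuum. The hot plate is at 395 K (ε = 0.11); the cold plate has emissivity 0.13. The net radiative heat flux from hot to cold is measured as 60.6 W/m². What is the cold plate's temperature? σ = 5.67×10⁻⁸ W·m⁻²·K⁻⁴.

T₂ ≈ 294 K

q = σ(T₁⁴ − T₂⁴)/(1/ε₁ + 1/ε₂ − 1); denominator = 15.78.
T₂⁴ = T₁⁴ − q·(1/ε₁+1/ε₂−1)/σ = 2.434×10¹⁰ − 60.6·15.78/5.67×10⁻⁸
    = 7.475×10⁹ K⁴.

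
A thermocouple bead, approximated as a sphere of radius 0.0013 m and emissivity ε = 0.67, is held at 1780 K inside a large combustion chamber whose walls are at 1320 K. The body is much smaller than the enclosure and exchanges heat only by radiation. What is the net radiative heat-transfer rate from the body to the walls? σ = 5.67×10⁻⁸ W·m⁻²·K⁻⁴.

P_net ≈ 5.65 W

For a small grey body in a large enclosure: P_net = εσA(T_body⁴ − T_wall⁴).
A = 4πr² = 2.124×10⁻⁵ m²; T_body⁴ − T_wall⁴ = 1.004×10¹³ − 3.036×10¹² = 7.003×10¹² K⁴.
|P_net| = 0.67·5.67×10⁻⁸·2.124×10⁻⁵·7.003×10¹².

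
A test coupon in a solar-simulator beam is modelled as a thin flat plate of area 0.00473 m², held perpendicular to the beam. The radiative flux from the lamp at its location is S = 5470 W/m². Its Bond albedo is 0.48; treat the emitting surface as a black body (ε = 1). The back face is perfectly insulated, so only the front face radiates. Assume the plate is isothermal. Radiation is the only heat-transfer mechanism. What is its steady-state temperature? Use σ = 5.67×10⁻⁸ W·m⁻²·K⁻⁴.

At equilibrium, absorbed power = emitted power.
Absorbing cross-section = A = 0.004730 m²; emitting surface = A = 0.004730 m² (ratio 1).
(1−a)S·A_cross = εσ·A_surf·T⁴  ⇒  T⁴ = (1−a)S/(1σ).
T⁴ = 0.520·5470/(1·5.67×10⁻⁸) = 5.017×10¹⁰ K⁴.
T = (5.017×10¹⁰)^(1/4).

T ≈ 473 K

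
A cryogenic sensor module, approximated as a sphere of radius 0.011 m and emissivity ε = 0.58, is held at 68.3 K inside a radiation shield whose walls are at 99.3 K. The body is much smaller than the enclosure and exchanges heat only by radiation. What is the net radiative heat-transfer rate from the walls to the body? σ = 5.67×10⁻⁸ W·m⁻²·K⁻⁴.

For a small grey body in a large enclosure: P_net = εσA(T_body⁴ − T_wall⁴).
A = 4πr² = 0.001521 m²; T_body⁴ − T_wall⁴ = 2.176×10⁷ − 9.723×10⁷ = -7.547×10⁷ K⁴.
|P_net| = 0.58·5.67×10⁻⁸·0.001521·7.547×10⁷.

P_net ≈ 0.00377 W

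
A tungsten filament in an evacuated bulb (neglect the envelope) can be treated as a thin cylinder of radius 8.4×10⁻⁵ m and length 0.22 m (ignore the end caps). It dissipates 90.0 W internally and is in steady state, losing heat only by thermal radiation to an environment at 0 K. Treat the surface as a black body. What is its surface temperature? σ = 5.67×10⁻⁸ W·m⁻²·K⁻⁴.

T ≈ 1920 K

Steady state: internal power = radiated power, P = εσA T⁴.
Radiating area A = 2πrL = 1.161×10⁻⁴ m².
T⁴ = P/(εσA) = 90.0/(1.0·5.67×10⁻⁸·1.161×10⁻⁴) = 1.367×10¹³ K⁴.
T = (1.367×10¹³)^(1/4).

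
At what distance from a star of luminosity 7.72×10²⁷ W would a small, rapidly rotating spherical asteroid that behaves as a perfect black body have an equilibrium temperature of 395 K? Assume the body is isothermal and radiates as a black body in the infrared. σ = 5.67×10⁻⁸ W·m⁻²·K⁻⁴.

d ≈ 3.34×10¹¹ m

For an isothermal black-emitting sphere, (1−a)S·πr² = σ·4πr²·T⁴ ⇒ S = 4σT⁴/(1−a).
S = 4·5.67×10⁻⁸·(395)⁴/1.00 = 5521 W/m².
Flux falls as S = L/(4πd²), so d = √(L/(4πS)) = √(7.72×10²⁷/(4π·5521)).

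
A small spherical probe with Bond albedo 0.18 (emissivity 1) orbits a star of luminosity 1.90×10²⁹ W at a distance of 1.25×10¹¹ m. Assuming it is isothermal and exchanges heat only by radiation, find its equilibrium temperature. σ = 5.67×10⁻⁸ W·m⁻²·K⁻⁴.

T ≈ 1370 K

First find the stellar flux at distance d: S = L/(4πd²) = 1.90×10²⁹/(4π·(1.25×10¹¹)²) = 9.677×10⁵ W/m².
For an isothermal sphere, absorbed (1−a)S·πr² = emitted σ·4πr²·T⁴, so T⁴ = (1−a)S/(4σ).
T⁴ = 0.820·9.677×10⁵/(4·5.67×10⁻⁸) = 3.499×10¹² K⁴.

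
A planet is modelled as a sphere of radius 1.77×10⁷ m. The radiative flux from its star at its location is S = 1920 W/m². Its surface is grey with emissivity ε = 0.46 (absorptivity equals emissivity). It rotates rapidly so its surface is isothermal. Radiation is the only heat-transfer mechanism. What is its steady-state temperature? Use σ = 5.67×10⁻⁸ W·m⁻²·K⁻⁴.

T ≈ 303 K

At equilibrium, absorbed power = emitted power.
Absorbing cross-section = πr² = 9.842×10¹⁴ m²; emitting surface = 4πr² = 3.937×10¹⁵ m² (ratio 4).
εS·A_cross = εσ·A_surf·T⁴  ⇒  T⁴ = S/(4σ)   (ε cancels).
T⁴ = 1920/(4·5.67×10⁻⁸) = 8.466×10⁹ K⁴.
T = (8.466×10⁹)^(1/4).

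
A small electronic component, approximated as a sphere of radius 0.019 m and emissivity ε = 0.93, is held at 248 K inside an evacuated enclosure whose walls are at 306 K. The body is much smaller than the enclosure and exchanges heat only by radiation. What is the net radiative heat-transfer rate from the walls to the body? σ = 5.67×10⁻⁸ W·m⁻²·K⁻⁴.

For a small grey body in a large enclosure: P_net = εσA(T_body⁴ − T_wall⁴).
A = 4πr² = 0.004536 m²; T_body⁴ − T_wall⁴ = 3.783×10⁹ − 8.768×10⁹ = -4.985×10⁹ K⁴.
|P_net| = 0.93·5.67×10⁻⁸·0.004536·4.985×10⁹.

P_net ≈ 1.19 W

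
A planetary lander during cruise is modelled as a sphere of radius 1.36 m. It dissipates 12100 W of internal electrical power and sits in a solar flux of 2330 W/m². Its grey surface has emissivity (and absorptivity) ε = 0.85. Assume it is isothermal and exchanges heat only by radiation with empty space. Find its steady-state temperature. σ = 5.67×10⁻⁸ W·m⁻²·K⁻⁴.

T ≈ 381 K

At steady state, absorbed solar power + internal power = radiated power.
Absorbed: α·S·A_cross = 0.85·2330·5.811 = 11510 W (cross-section πr²).
Total input = 11510 + 12100 = 23610 W.
Radiated: εσ·A_surf·T⁴ with A_surf = 4πr² = 23.24 m².
T⁴ = 23610/(0.85·5.67×10⁻⁸·23.24) = 2.108×10¹⁰ K⁴.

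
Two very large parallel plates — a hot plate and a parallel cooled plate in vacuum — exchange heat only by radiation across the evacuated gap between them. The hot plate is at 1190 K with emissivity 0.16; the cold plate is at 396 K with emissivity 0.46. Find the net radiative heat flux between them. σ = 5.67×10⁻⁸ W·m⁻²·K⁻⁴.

For two infinite grey parallel plates, q = σ(T₁⁴ − T₂⁴)/(1/ε₁ + 1/ε₂ − 1).
T₁⁴ − T₂⁴ = 2.005×10¹² − 2.459×10¹⁰ = 1.981×10¹² K⁴.
1/ε₁ + 1/ε₂ − 1 = 6.250 + 2.174 − 1 = 7.424.
q = 5.67×10⁻⁸ × 1.981×10¹² / 7.424.

q ≈ 15100 W/m²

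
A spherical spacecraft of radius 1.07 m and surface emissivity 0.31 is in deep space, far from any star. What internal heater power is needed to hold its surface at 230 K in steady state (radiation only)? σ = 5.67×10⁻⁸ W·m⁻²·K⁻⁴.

P ≈ 708 W

P = εσ·4πr²·T⁴.
4πr² = 14.39 m²; T⁴ = 2.798×10⁹ K⁴.
P = 0.31·5.67×10⁻⁸·14.39·2.798×10⁹.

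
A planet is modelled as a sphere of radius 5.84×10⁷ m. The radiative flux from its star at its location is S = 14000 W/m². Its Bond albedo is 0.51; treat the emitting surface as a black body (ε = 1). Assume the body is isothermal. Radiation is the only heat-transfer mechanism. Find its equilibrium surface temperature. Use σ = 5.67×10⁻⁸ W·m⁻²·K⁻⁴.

T ≈ 417 K

At equilibrium, absorbed power = emitted power.
Absorbing cross-section = πr² = 1.071×10¹⁶ m²; emitting surface = 4πr² = 4.286×10¹⁶ m² (ratio 4).
(1−a)S·A_cross = εσ·A_surf·T⁴  ⇒  T⁴ = (1−a)S/(4σ).
T⁴ = 0.490·14000/(4·5.67×10⁻⁸) = 3.025×10¹⁰ K⁴.
T = (3.025×10¹⁰)^(1/4).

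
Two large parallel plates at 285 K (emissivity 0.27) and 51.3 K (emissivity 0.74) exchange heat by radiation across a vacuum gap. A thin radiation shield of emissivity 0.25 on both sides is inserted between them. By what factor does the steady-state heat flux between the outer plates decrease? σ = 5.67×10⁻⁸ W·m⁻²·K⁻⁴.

Without shield: q₀ = σΔ(T⁴)/(1/ε₁+1/ε₂−1) with denominator 4.055.
With shield the two gaps are in series; the resistances add: (1/ε₁+1/ε_s−1)+(1/ε_s+1/ε₂−1) = 6.704+4.351 = 11.06.
Heat-flux ratio q₀/q = 11.06/4.055.

factor ≈ 2.73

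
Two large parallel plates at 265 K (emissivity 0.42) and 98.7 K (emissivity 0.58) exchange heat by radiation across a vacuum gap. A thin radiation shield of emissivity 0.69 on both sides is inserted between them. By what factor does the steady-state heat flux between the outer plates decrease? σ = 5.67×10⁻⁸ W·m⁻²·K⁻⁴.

factor ≈ 1.61

Without shield: q₀ = σΔ(T⁴)/(1/ε₁+1/ε₂−1) with denominator 3.105.
With shield the two gaps are in series; the resistances add: (1/ε₁+1/ε_s−1)+(1/ε_s+1/ε₂−1) = 2.830+2.173 = 5.004.
Heat-flux ratio q₀/q = 5.004/3.105.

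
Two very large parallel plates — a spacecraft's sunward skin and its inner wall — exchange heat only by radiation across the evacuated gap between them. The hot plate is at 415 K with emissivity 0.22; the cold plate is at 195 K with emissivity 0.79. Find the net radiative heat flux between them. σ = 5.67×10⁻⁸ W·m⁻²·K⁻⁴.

q ≈ 333 W/m²

For two infinite grey parallel plates, q = σ(T₁⁴ − T₂⁴)/(1/ε₁ + 1/ε₂ − 1).
T₁⁴ − T₂⁴ = 2.966×10¹⁰ − 1.446×10⁹ = 2.822×10¹⁰ K⁴.
1/ε₁ + 1/ε₂ − 1 = 4.545 + 1.266 − 1 = 4.811.
q = 5.67×10⁻⁸ × 2.822×10¹⁰ / 4.811.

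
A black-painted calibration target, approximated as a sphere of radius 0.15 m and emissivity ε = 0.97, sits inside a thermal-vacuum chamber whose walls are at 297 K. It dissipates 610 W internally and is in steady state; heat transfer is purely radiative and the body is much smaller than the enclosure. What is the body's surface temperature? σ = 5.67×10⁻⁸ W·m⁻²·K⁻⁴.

T ≈ 466 K

For a small grey body in a large enclosure, net radiated power = εσA(T⁴ − T_w⁴).
Steady state: P = εσA(T⁴ − T_w⁴) with A = 4πr² = 0.2827 m².
T⁴ = P/(εσA) + T_w⁴ = 610/(0.97·5.67×10⁻⁸·0.2827) + (297)⁴
    = 3.923×10¹⁰ + 7.781×10⁹ = 4.701×10¹⁰ K⁴.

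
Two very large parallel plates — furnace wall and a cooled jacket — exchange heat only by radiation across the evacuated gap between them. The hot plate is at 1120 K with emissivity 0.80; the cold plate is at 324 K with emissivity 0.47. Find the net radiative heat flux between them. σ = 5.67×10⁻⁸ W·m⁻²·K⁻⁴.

For two infinite grey parallel plates, q = σ(T₁⁴ − T₂⁴)/(1/ε₁ + 1/ε₂ − 1).
T₁⁴ − T₂⁴ = 1.574×10¹² − 1.102×10¹⁰ = 1.562×10¹² K⁴.
1/ε₁ + 1/ε₂ − 1 = 1.250 + 2.128 − 1 = 2.378.
q = 5.67×10⁻⁸ × 1.562×10¹² / 2.378.

q ≈ 37300 W/m²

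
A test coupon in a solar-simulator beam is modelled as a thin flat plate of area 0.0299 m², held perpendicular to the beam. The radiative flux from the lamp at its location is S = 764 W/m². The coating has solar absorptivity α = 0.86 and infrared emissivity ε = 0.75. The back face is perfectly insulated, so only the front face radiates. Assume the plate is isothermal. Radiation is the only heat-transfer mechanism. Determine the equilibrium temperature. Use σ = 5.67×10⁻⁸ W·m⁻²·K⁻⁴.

T ≈ 353 K

At equilibrium, absorbed power = emitted power.
Absorbing cross-section = A = 0.02990 m²; emitting surface = A = 0.02990 m² (ratio 1).
αS·A_cross = εσ·A_surf·T⁴  ⇒  T⁴ = αS/(ε·1σ).
T⁴ = 0.860·764/(0.75·1·5.67×10⁻⁸) = 1.545×10¹⁰ K⁴.
T = (1.545×10¹⁰)^(1/4).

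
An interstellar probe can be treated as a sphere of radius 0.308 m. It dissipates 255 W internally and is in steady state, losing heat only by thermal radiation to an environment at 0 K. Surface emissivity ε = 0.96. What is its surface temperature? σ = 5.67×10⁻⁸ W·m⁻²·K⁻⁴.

T ≈ 250 K

Steady state: internal power = radiated power, P = εσA T⁴.
Radiating area A = 4πr² = 1.192 m².
T⁴ = P/(εσA) = 255/(0.96·5.67×10⁻⁸·1.192) = 3.930×10⁹ K⁴.
T = (3.930×10⁹)^(1/4).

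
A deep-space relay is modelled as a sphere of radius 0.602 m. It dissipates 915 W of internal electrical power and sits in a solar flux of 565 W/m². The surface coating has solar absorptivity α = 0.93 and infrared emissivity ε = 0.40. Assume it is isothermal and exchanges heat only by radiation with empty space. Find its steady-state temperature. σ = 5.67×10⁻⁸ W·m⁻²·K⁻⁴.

At steady state, absorbed solar power + internal power = radiated power.
Absorbed: α·S·A_cross = 0.93·565·1.139 = 598.2 W (cross-section πr²).
Total input = 598.2 + 915 = 1513 W.
Radiated: εσ·A_surf·T⁴ with A_surf = 4πr² = 4.554 m².
T⁴ = 1513/(0.40·5.67×10⁻⁸·4.554) = 1.465×10¹⁰ K⁴.

T ≈ 348 K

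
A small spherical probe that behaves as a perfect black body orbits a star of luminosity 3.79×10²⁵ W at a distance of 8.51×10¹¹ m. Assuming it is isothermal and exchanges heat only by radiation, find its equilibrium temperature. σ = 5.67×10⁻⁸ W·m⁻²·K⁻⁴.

First find the stellar flux at distance d: S = L/(4πd²) = 3.79×10²⁵/(4π·(8.51×10¹¹)²) = 4.165 W/m².
For an isothermal sphere, absorbed (1−a)S·πr² = emitted σ·4πr²·T⁴, so T⁴ = (1−a)S/(4σ).
T⁴ = 1.00·4.165/(4·5.67×10⁻⁸) = 1.836×10⁷ K⁴.

T ≈ 65.5 K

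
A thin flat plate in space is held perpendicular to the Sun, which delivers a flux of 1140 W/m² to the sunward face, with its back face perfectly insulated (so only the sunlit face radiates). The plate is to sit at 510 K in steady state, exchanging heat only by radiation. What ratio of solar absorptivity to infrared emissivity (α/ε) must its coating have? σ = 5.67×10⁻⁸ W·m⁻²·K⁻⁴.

α/ε ≈ 3.36

Balance: αS·A = εσ·1A·T⁴ ⇒ α/ε = σT⁴/S.
α/ε = 5.67×10⁻⁸·(510)⁴/1140 = 5.67×10⁻⁸·6.765×10¹⁰/1140.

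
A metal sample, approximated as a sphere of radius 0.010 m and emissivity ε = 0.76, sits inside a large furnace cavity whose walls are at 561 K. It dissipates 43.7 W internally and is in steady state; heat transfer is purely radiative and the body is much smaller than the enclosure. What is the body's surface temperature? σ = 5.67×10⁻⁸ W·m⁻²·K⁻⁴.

For a small grey body in a large enclosure, net radiated power = εσA(T⁴ − T_w⁴).
Steady state: P = εσA(T⁴ − T_w⁴) with A = 4πr² = 0.001257 m².
T⁴ = P/(εσA) + T_w⁴ = 43.7/(0.76·5.67×10⁻⁸·0.001257) + (561)⁴
    = 8.070×10¹¹ + 9.905×10¹⁰ = 9.061×10¹¹ K⁴.

T ≈ 976 K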